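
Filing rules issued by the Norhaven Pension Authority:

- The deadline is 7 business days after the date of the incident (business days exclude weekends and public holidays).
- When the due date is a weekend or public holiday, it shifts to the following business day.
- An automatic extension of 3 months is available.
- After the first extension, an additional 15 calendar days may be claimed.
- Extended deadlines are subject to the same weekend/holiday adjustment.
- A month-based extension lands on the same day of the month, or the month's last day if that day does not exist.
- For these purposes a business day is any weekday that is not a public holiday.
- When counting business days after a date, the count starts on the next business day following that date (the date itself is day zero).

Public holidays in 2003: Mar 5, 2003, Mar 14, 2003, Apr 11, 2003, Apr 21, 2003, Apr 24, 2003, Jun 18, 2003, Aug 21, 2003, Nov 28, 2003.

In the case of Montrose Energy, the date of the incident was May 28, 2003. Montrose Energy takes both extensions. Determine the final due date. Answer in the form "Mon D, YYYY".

Sep 23, 2003

7 business days after May 28, 2003, excluding weekends and holidays, is Jun 6, 2003.
Jun 6, 2003 is a Friday and not a listed holiday, so it stands.
Applying the 3 months extension: 3 months after Jun 6, 2003 is Sep 6, 2003.
Sep 6, 2003 is a Saturday, so it moves to the next business day, Sep 8, 2003 (Monday).
With the 15-day extension, Sep 8, 2003 becomes Sep 23, 2003.
Sep 23, 2003 (Tuesday) is already a business day.
Deadline: Sep 23, 2003.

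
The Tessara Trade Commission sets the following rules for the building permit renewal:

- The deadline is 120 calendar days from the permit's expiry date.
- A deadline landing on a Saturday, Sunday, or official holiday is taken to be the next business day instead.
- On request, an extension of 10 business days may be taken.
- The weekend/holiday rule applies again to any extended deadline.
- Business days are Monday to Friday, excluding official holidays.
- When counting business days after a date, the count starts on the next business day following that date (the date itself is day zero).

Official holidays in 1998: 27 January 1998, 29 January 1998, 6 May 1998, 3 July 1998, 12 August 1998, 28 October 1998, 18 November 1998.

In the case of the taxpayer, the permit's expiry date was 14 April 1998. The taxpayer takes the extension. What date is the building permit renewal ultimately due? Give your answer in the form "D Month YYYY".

27 August 1998

From 14 April 1998, 120 calendar days later is 12 August 1998.
12 August 1998 is a listed holiday; the next business day is 13 August 1998 (Thursday).
Applying the 10-business-day extension: 10 business days after 13 August 1998 is 27 August 1998.
27 August 1998 is a Thursday and not a listed holiday, so it stands.
Deadline: 27 August 1998.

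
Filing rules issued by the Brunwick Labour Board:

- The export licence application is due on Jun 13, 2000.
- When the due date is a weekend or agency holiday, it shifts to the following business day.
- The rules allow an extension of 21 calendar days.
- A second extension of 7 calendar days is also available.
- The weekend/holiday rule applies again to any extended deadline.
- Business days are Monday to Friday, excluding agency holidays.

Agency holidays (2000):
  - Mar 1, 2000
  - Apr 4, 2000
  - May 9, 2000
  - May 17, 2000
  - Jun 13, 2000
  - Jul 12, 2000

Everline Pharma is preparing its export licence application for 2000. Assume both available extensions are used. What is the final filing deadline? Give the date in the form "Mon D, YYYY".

Jul 13, 2000

The statutory due date is Jun 13, 2000.
Jun 13, 2000 falls on a listed holiday. Rolling to the next business day gives Jun 14, 2000, a Wednesday.
The 21-calendar-day extension moves the deadline from Jun 14, 2000 to Jul 5, 2000.
Jul 5, 2000 falls on a Wednesday, which is a business day, so no adjustment is needed.
The 7-calendar-day extension moves the deadline from Jul 5, 2000 to Jul 12, 2000.
Jul 12, 2000 falls on a listed holiday. Rolling to the next business day gives Jul 13, 2000, a Thursday.
So the filing is due Jul 13, 2000.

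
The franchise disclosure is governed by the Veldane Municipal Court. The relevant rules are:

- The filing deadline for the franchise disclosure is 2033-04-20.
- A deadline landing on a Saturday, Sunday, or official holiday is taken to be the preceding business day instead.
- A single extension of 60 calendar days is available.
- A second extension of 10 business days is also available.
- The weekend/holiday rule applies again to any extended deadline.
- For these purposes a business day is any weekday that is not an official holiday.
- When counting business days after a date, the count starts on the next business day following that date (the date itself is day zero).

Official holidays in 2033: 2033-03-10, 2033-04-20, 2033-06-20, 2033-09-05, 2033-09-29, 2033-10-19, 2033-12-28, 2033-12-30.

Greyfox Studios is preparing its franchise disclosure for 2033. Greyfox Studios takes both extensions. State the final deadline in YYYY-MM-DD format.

2033-07-04

Start from the fixed due date, 2033-04-20.
2033-04-20 is a listed holiday; the preceding business day is 2033-04-19 (Tuesday).
With the 60-day extension, 2033-04-19 becomes 2033-06-18.
Because 2033-06-18 is a Saturday, the deadline becomes 2033-06-17 (Friday).
The 10-business-day extension runs from 2033-06-17 to 2033-07-04.
Since 2033-07-04 is a Monday and not a holiday, the date is unchanged.
So the filing is due 2033-07-04.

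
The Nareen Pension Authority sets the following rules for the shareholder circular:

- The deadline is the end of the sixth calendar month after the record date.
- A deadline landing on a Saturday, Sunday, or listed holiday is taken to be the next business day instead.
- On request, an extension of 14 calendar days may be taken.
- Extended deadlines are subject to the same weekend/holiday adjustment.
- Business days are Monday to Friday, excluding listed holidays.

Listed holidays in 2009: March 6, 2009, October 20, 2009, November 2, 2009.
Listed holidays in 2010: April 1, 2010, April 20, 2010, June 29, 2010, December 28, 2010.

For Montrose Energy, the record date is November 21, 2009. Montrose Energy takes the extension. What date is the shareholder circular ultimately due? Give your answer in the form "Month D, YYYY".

June 14, 2010

The sixth month after November 21, 2009 is May 2010, whose last day is May 31, 2010.
May 31, 2010 (Monday) is already a business day.
The 14-calendar-day extension moves the deadline from May 31, 2010 to June 14, 2010.
June 14, 2010 (Monday) is already a business day.
The final due date is June 14, 2010.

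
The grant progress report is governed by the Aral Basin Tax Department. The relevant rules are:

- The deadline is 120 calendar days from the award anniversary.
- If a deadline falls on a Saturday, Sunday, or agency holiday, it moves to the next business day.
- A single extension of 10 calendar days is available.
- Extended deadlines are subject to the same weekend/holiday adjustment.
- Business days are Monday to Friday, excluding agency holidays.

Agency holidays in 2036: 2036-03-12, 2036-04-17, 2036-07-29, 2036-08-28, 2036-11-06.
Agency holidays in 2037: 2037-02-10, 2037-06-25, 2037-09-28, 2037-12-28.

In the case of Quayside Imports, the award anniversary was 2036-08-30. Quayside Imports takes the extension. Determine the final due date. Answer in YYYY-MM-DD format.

2037-01-08

Trigger date 2036-08-30 + 120 calendar days = 2036-12-28.
2036-12-28 is a Sunday; the next business day is 2036-12-29 (Monday).
Add the 10 calendar-day extension to 2036-12-29: 2037-01-08.
2037-01-08 (Thursday) is already a business day.
Deadline: 2037-01-08.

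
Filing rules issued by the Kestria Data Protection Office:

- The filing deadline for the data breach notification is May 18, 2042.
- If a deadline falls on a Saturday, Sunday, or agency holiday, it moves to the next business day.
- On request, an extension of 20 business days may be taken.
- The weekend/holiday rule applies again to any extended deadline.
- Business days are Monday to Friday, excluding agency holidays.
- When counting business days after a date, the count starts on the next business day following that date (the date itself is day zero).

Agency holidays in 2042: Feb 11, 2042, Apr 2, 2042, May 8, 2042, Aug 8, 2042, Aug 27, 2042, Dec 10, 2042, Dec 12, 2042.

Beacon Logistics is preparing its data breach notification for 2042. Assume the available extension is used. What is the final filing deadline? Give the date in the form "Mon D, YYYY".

Start from the fixed due date, May 18, 2042.
May 18, 2042 is a Sunday; the next business day is May 19, 2042 (Monday).
The 20-business-day extension runs from May 19, 2042 to Jun 16, 2042.
Jun 16, 2042 (Monday) is already a business day.
Final deadline: Jun 16, 2042.

Jun 16, 2042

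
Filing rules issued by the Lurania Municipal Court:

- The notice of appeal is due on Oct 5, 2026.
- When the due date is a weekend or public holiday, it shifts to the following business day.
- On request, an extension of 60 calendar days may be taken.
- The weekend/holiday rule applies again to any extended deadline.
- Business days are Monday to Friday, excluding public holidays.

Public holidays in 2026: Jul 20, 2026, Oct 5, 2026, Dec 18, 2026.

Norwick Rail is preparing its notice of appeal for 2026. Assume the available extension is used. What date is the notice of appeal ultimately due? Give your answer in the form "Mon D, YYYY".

The statutory due date is Oct 5, 2026.
Because Oct 5, 2026 is a listed holiday, the deadline becomes Oct 6, 2026 (Tuesday).
Add the 60 calendar-day extension to Oct 6, 2026: Dec 5, 2026.
Dec 5, 2026 is a Saturday, so it moves to the next business day, Dec 7, 2026 (Monday).
Deadline: Dec 7, 2026.

Dec 7, 2026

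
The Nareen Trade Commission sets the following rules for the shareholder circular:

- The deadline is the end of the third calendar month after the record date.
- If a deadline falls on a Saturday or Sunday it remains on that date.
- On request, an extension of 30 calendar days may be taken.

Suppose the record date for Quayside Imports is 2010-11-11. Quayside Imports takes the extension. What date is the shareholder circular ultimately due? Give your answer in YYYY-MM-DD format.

The third month after 2010-11-11 is February 2011, whose last day is 2011-02-28.
No adjustment is made for weekends or holidays, so 2011-02-28 stands.
Add the 30 calendar-day extension to 2011-02-28: 2011-03-30.
No adjustment is made for weekends or holidays, so 2011-03-30 stands.
The final due date is 2011-03-30.

2011-03-30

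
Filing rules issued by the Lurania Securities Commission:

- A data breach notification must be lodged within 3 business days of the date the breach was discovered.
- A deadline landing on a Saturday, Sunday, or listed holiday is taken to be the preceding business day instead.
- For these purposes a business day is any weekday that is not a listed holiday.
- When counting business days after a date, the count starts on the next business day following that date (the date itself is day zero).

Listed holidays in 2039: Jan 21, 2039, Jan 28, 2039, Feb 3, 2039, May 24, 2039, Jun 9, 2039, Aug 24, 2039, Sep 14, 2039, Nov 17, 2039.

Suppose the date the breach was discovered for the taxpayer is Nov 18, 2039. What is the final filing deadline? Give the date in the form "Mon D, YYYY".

Nov 23, 2039

Counting 3 business days after Nov 18, 2039 (skipping weekends and listed holidays) reaches Nov 23, 2039.
Since Nov 23, 2039 is a Wednesday and not a holiday, the date is unchanged.
The final due date is Nov 23, 2039.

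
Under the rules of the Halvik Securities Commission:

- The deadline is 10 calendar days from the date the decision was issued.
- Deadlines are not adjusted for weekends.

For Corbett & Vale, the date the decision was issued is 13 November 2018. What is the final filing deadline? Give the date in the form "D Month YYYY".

Trigger date 13 November 2018 + 10 calendar days = 23 November 2018.
No adjustment is made for weekends or holidays, so 23 November 2018 stands.
Final deadline: 23 November 2018.

23 November 2018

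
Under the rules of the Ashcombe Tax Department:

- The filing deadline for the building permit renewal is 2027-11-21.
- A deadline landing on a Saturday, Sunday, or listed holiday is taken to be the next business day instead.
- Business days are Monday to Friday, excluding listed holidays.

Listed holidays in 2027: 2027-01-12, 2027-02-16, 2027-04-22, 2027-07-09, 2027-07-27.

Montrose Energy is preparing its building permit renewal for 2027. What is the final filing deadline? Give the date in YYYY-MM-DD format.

2027-11-22

Start from the fixed due date, 2027-11-21.
2027-11-21 falls on a Sunday. Rolling to the next business day gives 2027-11-22, a Monday.
The final due date is 2027-11-22.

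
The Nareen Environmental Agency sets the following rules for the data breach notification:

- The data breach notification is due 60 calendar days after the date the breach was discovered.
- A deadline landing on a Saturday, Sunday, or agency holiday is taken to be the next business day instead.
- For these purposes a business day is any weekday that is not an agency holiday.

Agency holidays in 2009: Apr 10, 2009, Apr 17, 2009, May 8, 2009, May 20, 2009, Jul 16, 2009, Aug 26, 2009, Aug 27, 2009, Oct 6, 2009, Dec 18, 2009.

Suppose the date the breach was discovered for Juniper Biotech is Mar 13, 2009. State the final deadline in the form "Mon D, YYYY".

May 12, 2009

From Mar 13, 2009, 60 calendar days later is May 12, 2009.
May 12, 2009 falls on a Tuesday, which is a business day, so no adjustment is needed.
Final deadline: May 12, 2009.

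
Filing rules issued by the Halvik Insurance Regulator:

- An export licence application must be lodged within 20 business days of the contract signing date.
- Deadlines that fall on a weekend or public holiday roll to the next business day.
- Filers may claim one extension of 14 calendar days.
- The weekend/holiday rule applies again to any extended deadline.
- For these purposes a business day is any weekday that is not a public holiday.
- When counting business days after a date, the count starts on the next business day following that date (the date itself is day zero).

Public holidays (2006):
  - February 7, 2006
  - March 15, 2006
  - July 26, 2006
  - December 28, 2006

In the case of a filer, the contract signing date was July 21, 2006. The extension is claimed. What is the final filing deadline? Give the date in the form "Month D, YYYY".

September 4, 2006

Counting 20 business days after July 21, 2006 (skipping weekends and listed holidays) reaches August 21, 2006.
August 21, 2006 is a Monday and not a listed holiday, so it stands.
The 14-calendar-day extension moves the deadline from August 21, 2006 to September 4, 2006.
September 4, 2006 (Monday) is already a business day.
The final due date is September 4, 2006.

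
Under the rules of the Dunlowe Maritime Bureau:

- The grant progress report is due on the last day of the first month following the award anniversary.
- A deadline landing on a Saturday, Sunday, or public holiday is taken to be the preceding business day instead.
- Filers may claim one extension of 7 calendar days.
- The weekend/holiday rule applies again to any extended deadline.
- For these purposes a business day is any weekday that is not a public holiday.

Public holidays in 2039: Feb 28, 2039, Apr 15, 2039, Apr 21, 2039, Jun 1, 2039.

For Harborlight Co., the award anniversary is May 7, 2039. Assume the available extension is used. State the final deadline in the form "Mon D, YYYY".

1 month after May 7, 2039 falls in June 2039; the last day of that month is Jun 30, 2039.
Jun 30, 2039 (Thursday) is already a business day.
The 7-calendar-day extension moves the deadline from Jun 30, 2039 to Jul 7, 2039.
Since Jul 7, 2039 is a Thursday and not a holiday, the date is unchanged.
Final deadline: Jul 7, 2039.

Jul 7, 2039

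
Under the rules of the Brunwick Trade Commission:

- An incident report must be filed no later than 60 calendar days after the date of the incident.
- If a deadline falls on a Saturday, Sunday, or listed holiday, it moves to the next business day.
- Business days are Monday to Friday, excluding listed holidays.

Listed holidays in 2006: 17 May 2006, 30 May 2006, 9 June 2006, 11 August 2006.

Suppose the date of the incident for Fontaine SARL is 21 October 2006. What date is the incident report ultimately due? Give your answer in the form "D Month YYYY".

20 December 2006

60 calendar days after 21 October 2006 is 20 December 2006.
Since 20 December 2006 is a Wednesday and not a holiday, the date is unchanged.
Deadline: 20 December 2006.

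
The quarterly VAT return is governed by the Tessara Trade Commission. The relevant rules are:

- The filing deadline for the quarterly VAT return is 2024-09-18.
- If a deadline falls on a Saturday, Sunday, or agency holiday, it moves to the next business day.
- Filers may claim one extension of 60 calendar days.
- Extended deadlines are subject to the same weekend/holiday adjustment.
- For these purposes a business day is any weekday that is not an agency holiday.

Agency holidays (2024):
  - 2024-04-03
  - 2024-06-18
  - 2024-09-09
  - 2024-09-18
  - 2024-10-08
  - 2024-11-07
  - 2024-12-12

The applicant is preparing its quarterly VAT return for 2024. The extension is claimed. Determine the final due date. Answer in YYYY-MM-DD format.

2024-11-18

The stated deadline is 2024-09-18.
2024-09-18 is a listed holiday; the next business day is 2024-09-19 (Thursday).
Applying the 60-calendar-day extension: 2024-09-19 + 60 days = 2024-11-18.
2024-11-18 is a Monday and not a listed holiday, so it stands.
The final due date is 2024-11-18.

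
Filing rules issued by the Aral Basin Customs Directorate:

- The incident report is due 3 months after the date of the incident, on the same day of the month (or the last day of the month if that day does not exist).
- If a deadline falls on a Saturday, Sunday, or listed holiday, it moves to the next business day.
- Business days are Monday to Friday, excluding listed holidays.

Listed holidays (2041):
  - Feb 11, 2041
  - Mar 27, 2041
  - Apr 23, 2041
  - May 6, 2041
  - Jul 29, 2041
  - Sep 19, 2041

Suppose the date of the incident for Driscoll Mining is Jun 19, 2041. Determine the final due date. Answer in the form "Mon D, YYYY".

Sep 20, 2041

3 months from Jun 19, 2041 is Sep 19, 2041.
Sep 19, 2041 is a listed holiday; the next business day is Sep 20, 2041 (Friday).
So the filing is due Sep 20, 2041.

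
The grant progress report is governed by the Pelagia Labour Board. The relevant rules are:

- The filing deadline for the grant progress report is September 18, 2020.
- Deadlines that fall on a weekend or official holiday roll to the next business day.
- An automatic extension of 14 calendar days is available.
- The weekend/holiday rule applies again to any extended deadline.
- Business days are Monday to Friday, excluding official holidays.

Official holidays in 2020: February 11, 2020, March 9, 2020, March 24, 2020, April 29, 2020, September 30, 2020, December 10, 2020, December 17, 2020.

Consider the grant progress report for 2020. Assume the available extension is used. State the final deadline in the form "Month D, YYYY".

Start from the fixed due date, September 18, 2020.
September 18, 2020 falls on a Friday, which is a business day, so no adjustment is needed.
Add the 14 calendar-day extension to September 18, 2020: October 2, 2020.
October 2, 2020 (Friday) is already a business day.
Deadline: October 2, 2020.

October 2, 2020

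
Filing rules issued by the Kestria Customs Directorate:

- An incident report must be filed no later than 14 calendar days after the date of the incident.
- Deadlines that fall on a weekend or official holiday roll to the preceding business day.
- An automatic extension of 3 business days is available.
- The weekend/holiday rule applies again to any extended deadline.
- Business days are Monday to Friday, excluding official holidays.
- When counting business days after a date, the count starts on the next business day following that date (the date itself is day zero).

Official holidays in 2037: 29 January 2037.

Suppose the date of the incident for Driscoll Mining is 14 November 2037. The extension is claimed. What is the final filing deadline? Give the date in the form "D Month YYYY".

14 calendar days after 14 November 2037 is 28 November 2037.
28 November 2037 is a Saturday; the preceding business day is 27 November 2037 (Friday).
The 3-business-day extension runs from 27 November 2037 to 2 December 2037.
Since 2 December 2037 is a Wednesday and not a holiday, the date is unchanged.
So the filing is due 2 December 2037.

2 December 2037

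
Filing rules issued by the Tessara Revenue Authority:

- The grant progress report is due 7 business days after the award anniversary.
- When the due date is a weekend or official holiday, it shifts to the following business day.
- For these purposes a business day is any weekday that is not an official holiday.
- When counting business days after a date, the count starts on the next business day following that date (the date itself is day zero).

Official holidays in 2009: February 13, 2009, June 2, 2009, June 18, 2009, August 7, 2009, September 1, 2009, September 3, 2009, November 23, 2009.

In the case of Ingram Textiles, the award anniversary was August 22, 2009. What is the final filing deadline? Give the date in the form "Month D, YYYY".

Counting 7 business days after August 22, 2009 (skipping weekends and listed holidays) reaches September 2, 2009.
Since September 2, 2009 is a Wednesday and not a holiday, the date is unchanged.
Final deadline: September 2, 2009.

September 2, 2009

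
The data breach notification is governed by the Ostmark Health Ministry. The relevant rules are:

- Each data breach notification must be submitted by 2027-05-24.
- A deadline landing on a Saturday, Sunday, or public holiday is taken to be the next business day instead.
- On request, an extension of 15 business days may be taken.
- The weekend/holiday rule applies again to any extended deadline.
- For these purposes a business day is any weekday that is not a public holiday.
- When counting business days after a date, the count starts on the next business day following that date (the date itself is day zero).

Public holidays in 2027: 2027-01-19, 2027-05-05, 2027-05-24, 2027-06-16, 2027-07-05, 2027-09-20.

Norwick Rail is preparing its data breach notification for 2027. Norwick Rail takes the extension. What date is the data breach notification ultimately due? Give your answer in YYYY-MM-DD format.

2027-06-15

Start from the fixed due date, 2027-05-24.
2027-05-24 is a listed holiday, so it moves to the next business day, 2027-05-25 (Tuesday).
The 15-business-day extension runs from 2027-05-25 to 2027-06-15.
2027-06-15 is a Tuesday and not a listed holiday, so it stands.
The final due date is 2027-06-15.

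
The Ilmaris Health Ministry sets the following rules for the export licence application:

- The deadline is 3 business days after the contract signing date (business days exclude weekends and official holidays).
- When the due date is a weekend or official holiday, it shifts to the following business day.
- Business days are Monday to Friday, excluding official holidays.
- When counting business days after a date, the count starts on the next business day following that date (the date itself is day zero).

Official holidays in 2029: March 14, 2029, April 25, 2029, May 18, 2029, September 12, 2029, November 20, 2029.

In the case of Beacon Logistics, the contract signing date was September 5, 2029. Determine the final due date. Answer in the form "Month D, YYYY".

Counting 3 business days after September 5, 2029 (skipping weekends and listed holidays) reaches September 10, 2029.
September 10, 2029 falls on a Monday, which is a business day, so no adjustment is needed.
Final deadline: September 10, 2029.

September 10, 2029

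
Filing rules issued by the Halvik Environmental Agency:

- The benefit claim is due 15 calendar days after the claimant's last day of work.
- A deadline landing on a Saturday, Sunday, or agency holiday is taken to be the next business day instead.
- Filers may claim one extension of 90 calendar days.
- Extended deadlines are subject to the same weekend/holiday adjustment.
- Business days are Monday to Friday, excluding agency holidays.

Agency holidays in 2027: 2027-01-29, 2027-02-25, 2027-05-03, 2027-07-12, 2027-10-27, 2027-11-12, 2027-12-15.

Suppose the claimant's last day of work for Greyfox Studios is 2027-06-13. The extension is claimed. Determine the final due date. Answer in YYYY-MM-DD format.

From 2027-06-13, 15 calendar days later is 2027-06-28.
2027-06-28 is a Monday and not a listed holiday, so it stands.
The 90-calendar-day extension moves the deadline from 2027-06-28 to 2027-09-26.
2027-09-26 falls on a Sunday. Rolling to the next business day gives 2027-09-27, a Monday.
So the filing is due 2027-09-27.

2027-09-27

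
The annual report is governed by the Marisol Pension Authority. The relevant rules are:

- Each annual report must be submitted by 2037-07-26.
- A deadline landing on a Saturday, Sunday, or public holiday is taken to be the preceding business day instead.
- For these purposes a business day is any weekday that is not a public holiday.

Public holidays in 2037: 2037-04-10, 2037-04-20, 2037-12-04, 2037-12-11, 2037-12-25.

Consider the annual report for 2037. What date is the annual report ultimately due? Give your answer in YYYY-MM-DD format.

2037-07-24

The stated deadline is 2037-07-26.
2037-07-26 is a Sunday; the preceding business day is 2037-07-24 (Friday).
The final due date is 2037-07-24.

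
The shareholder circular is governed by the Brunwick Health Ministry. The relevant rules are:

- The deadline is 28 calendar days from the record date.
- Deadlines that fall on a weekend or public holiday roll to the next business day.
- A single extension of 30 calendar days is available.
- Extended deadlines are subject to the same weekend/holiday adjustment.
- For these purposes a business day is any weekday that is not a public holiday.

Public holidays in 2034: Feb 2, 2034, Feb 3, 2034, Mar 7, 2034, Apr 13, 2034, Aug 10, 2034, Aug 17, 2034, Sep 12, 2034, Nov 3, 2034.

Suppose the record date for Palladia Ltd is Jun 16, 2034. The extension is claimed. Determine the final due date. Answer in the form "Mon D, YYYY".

From Jun 16, 2034, 28 calendar days later is Jul 14, 2034.
Jul 14, 2034 falls on a Friday, which is a business day, so no adjustment is needed.
The 30-calendar-day extension moves the deadline from Jul 14, 2034 to Aug 13, 2034.
Because Aug 13, 2034 is a Sunday, the deadline becomes Aug 14, 2034 (Monday).
Final deadline: Aug 14, 2034.

Aug 14, 2034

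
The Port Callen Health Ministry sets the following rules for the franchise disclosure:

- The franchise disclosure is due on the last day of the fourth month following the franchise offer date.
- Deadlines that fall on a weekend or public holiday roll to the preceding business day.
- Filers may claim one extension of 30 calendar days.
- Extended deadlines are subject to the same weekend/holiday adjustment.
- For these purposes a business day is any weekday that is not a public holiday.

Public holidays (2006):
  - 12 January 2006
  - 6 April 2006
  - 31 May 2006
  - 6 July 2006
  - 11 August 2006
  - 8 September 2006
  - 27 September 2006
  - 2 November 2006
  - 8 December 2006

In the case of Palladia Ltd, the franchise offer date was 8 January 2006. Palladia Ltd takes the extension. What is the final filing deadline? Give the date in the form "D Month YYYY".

29 June 2006

4 months after 8 January 2006 is May 2006; that month ends on 31 May 2006.
Because 31 May 2006 is a listed holiday, the deadline becomes 30 May 2006 (Tuesday).
With the 30-day extension, 30 May 2006 becomes 29 June 2006.
29 June 2006 falls on a Thursday, which is a business day, so no adjustment is needed.
The final due date is 29 June 2006.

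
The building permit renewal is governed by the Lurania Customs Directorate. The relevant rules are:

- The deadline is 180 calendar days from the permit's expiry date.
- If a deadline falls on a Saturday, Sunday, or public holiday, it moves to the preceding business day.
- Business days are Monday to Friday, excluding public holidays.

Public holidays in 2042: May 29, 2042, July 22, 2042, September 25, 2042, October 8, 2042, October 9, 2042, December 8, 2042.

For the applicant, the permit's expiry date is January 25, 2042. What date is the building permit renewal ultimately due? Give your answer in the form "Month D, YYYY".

July 24, 2042

From January 25, 2042, 180 calendar days later is July 24, 2042.
July 24, 2042 is a Thursday and not a listed holiday, so it stands.
The final due date is July 24, 2042.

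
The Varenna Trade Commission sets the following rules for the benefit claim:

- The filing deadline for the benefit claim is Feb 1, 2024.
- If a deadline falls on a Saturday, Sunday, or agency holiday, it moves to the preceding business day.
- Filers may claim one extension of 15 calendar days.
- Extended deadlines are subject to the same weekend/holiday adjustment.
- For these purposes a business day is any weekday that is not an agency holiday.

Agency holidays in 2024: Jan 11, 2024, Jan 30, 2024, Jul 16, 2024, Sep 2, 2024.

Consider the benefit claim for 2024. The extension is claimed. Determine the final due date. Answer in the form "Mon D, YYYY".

Feb 16, 2024

The stated deadline is Feb 1, 2024.
Feb 1, 2024 is a Thursday and not a listed holiday, so it stands.
Add the 15 calendar-day extension to Feb 1, 2024: Feb 16, 2024.
Feb 16, 2024 falls on a Friday, which is a business day, so no adjustment is needed.
So the filing is due Feb 16, 2024.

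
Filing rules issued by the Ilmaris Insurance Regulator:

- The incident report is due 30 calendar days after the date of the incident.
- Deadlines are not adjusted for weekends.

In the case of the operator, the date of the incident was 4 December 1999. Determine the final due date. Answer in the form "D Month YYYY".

3 January 2000

Adding 30 calendar days to 4 December 1999 gives 3 January 2000.
3 January 2000 is a Monday; no weekend or holiday adjustment applies.
So the filing is due 3 January 2000.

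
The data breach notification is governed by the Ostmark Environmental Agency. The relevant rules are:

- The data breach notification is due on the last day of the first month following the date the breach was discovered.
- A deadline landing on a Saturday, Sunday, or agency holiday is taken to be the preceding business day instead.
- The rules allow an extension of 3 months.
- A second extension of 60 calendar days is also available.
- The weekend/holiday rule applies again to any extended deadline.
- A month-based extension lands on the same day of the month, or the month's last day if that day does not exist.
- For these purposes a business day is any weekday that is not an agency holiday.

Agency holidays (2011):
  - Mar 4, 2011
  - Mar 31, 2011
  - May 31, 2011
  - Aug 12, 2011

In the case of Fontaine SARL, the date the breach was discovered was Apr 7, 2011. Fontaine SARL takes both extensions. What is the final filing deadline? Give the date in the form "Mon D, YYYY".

Oct 28, 2011

The first month after Apr 7, 2011 is May 2011, whose last day is May 31, 2011.
May 31, 2011 falls on a listed holiday. Rolling to the preceding business day gives May 30, 2011, a Monday.
The 3 months extension carries May 30, 2011 to Aug 30, 2011.
Since Aug 30, 2011 is a Tuesday and not a holiday, the date is unchanged.
The 60-calendar-day extension moves the deadline from Aug 30, 2011 to Oct 29, 2011.
Oct 29, 2011 falls on a Saturday. Rolling to the preceding business day gives Oct 28, 2011, a Friday.
The final due date is Oct 28, 2011.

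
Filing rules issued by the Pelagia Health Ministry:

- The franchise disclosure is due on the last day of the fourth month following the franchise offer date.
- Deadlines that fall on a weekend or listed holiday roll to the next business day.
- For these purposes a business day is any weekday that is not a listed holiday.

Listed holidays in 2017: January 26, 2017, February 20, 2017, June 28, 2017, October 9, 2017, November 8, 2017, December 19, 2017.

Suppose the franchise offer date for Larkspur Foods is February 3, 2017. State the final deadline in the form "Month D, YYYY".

4 months after February 3, 2017 falls in June 2017; the last day of that month is June 30, 2017.
June 30, 2017 is a Friday and not a listed holiday, so it stands.
So the filing is due June 30, 2017.

June 30, 2017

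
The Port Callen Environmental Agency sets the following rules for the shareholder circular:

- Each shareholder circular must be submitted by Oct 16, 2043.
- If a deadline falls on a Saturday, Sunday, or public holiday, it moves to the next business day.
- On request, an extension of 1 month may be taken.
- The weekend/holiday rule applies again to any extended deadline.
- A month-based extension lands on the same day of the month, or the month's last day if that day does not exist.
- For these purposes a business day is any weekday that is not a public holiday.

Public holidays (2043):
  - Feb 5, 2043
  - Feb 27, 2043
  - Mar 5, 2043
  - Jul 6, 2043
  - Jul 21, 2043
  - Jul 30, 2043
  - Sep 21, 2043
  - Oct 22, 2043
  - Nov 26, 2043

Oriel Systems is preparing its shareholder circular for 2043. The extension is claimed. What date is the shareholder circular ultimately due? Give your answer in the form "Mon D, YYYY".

Start from the fixed due date, Oct 16, 2043.
Oct 16, 2043 is a Friday and not a listed holiday, so it stands.
The 1 month extension carries Oct 16, 2043 to Nov 16, 2043.
Nov 16, 2043 (Monday) is already a business day.
So the filing is due Nov 16, 2043.

Nov 16, 2043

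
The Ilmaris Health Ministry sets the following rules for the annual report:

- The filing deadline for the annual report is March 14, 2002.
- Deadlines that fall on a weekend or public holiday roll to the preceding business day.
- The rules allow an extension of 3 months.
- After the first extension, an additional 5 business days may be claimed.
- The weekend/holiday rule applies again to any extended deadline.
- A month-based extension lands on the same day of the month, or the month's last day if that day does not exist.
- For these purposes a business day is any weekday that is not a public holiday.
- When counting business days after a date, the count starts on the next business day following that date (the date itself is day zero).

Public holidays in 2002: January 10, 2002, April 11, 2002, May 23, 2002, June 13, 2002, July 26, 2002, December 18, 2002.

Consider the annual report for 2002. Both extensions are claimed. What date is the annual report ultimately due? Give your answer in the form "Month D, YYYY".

The stated deadline is March 14, 2002.
Since March 14, 2002 is a Thursday and not a holiday, the date is unchanged.
The 3 months extension carries March 14, 2002 to June 14, 2002.
June 14, 2002 is a Friday and not a listed holiday, so it stands.
Applying the 5-business-day extension: 5 business days after June 14, 2002 is June 21, 2002.
June 21, 2002 falls on a Friday, which is a business day, so no adjustment is needed.
So the filing is due June 21, 2002.

June 21, 2002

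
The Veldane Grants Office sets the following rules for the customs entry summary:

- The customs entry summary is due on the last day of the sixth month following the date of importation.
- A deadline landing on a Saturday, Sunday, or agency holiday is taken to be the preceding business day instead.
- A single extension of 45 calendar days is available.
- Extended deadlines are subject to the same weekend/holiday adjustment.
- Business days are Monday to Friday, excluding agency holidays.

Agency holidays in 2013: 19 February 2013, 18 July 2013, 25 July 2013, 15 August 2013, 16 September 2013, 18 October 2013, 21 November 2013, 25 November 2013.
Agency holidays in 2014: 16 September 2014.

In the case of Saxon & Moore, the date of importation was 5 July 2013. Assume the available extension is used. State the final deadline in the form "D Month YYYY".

6 months after 5 July 2013 falls in January 2014; the last day of that month is 31 January 2014.
31 January 2014 is a Friday and not a listed holiday, so it stands.
With the 45-day extension, 31 January 2014 becomes 17 March 2014.
17 March 2014 (Monday) is already a business day.
Deadline: 17 March 2014.

17 March 2014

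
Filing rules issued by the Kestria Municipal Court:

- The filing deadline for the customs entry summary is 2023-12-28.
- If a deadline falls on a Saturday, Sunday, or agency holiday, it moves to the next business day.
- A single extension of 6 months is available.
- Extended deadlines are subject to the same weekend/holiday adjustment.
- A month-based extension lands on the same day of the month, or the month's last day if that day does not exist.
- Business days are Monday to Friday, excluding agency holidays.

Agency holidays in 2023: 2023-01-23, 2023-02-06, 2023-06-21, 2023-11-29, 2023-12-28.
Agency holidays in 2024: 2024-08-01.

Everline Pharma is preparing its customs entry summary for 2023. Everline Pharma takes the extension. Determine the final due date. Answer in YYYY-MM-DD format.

The stated deadline is 2023-12-28.
2023-12-28 falls on a listed holiday. Rolling to the next business day gives 2023-12-29, a Friday.
The 6 months extension carries 2023-12-29 to 2024-06-29.
2024-06-29 is a Saturday; the next business day is 2024-07-01 (Monday).
The final due date is 2024-07-01.

2024-07-01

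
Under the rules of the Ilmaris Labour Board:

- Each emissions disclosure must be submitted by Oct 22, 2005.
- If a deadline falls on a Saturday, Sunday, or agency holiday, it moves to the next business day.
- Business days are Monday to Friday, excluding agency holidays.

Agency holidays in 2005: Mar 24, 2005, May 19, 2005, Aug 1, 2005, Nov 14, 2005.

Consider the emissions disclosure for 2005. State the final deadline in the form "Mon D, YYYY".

The stated deadline is Oct 22, 2005.
Oct 22, 2005 is a Saturday; the next business day is Oct 24, 2005 (Monday).
Final deadline: Oct 24, 2005.

Oct 24, 2005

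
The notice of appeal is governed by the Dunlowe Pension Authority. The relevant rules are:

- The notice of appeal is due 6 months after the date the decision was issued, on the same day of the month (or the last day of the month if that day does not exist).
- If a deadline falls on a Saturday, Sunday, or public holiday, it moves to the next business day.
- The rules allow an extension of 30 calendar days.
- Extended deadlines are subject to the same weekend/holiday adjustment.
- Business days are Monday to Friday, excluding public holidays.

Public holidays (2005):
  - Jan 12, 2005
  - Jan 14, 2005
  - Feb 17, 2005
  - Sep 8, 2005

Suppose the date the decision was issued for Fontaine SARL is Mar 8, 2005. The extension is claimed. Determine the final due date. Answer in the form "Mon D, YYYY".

6 months from Mar 8, 2005 is Sep 8, 2005.
Because Sep 8, 2005 is a listed holiday, the deadline becomes Sep 9, 2005 (Friday).
Applying the 30-calendar-day extension: Sep 9, 2005 + 30 days = Oct 9, 2005.
Oct 9, 2005 is a Sunday, so it moves to the next business day, Oct 10, 2005 (Monday).
So the filing is due Oct 10, 2005.

Oct 10, 2005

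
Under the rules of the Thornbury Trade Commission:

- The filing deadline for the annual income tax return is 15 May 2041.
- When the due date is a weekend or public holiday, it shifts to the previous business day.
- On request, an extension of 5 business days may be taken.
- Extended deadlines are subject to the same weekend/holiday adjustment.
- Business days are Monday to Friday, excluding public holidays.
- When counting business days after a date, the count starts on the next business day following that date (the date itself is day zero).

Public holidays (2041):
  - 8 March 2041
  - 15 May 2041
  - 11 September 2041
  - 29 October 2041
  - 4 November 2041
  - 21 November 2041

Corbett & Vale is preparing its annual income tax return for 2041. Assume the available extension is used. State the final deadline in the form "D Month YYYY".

Start from the fixed due date, 15 May 2041.
15 May 2041 is a listed holiday; the preceding business day is 14 May 2041 (Tuesday).
Applying the 5-business-day extension: 5 business days after 14 May 2041 is 22 May 2041.
22 May 2041 falls on a Wednesday, which is a business day, so no adjustment is needed.
Final deadline: 22 May 2041.

22 May 2041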